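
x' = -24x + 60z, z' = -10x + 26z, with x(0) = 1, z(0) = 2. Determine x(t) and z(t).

x(t) = 10e^(6t) - 9e^(-4t), z(t) = 5e^(6t) - 3e^(-4t)

Coefficient matrix A = [[-24, 60], [-10, 26]].
Characteristic polynomial det(A - λI) = λ^2 - 2λ - 24 = 0.
Eigenvalues λ = 6, -4.
For λ=6: (A-λI) row 1 is [-30, 60], so an eigenvector is (-2, -1).
For λ=-4: (A-λI) row 1 is [-20, 60], so an eigenvector is (3, 1).
General solution: c_1e^(6t)(-2,-1) + c_2e^(-4t)(3,1).
Applying x(0)=1, z(0)=2 gives c_1=-5, c_2=-3.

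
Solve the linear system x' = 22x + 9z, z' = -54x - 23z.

Coefficient matrix A = [[22, 9], [-54, -23]].
Characteristic polynomial det(A - λI) = λ^2 + λ - 20 = 0.
Eigenvalues λ = 4, -5.
For λ=4: (A-λI) row 1 is [18, 9], so an eigenvector is (1, -2).
For λ=-5: (A-λI) row 1 is [27, 9], so an eigenvector is (1, -3).
General solution: K_1e^(4t)(1,-2) + K_2e^(-5t)(1,-3).

x(t) = K_1e^(4t) + K_2e^(-5t), z(t) = -2K_1e^(4t) - 3K_2e^(-5t)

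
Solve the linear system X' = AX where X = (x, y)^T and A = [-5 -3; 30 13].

x(t) = c_1e^(4t)sin(3t) - c_2e^(4t)cos(3t), y(t) = -3c_1e^(4t)sin(3t) - c_1e^(4t)cos(3t) - c_2e^(4t)sin(3t) + 3c_2e^(4t)cos(3t)

Coefficient matrix A = [[-5, -3], [30, 13]].
Characteristic polynomial det(A - λI) = λ^2 - 8λ + 25 = 0.
Eigenvalues λ = 4 ± 3i (complex conjugate pair).
For λ=4+3i: an eigenvector is (0,-1) - i(1,-3) = (0 - i, -1 + 3i).
A real fundamental pair from Re and Im of e^((4+3i)t)v: X_1 = e^(4t)(cos(3t)·(0,-1) + sin(3t)·(1,-3)), X_2 = e^(4t)(sin(3t)·(0,-1) - cos(3t)·(1,-3)).
General solution: c_1X_1 + c_2X_2.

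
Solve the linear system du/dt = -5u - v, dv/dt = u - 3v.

u(t) = -K_1e^(-4t) - K_2te^(-4t) + K_2e^(-4t), v(t) = K_1e^(-4t) + K_2te^(-4t)

Coefficient matrix A = [[-5, -1], [1, -3]].
Characteristic polynomial det(A - λI) = λ^2 + 8λ + 16 = 0.
Single eigenvalue λ = -4 with algebraic multiplicity 2.
Eigenvector v = (-1,1); generalized eigenvector w with (A-λI)w=v is (1,0).
General solution: e^(-4t)[K_1·v + K_2·(t·v + w)].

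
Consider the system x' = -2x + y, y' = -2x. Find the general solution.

Coefficient matrix A = [[-2, 1], [-2, 0]].
Characteristic polynomial det(A - λI) = λ^2 + 2λ + 2 = 0.
Eigenvalues λ = -1 ± i (complex conjugate pair).
For λ=-1+i: an eigenvector is (-1,-1) - i(0,1) = (-1, -1 - i).
A real fundamental pair from Re and Im of e^((-1+i)t)v: X_1 = e^(-t)(cos(t)·(-1,-1) + sin(t)·(0,1)), X_2 = e^(-t)(sin(t)·(-1,-1) - cos(t)·(0,1)).
General solution: K_1X_1 + K_2X_2.

x(t) = -K_1e^(-t)cos(t) - K_2e^(-t)sin(t), y(t) = K_1e^(-t)sin(t) - K_1e^(-t)cos(t) - K_2e^(-t)sin(t) - K_2e^(-t)cos(t)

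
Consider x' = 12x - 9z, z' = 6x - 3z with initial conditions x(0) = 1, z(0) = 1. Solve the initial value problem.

Coefficient matrix A = [[12, -9], [6, -3]].
Characteristic polynomial det(A - λI) = λ^2 - 9λ + 18 = 0.
Eigenvalues λ = 3, 6.
For λ=3: (A-λI) row 1 is [9, -9], so an eigenvector is (-1, -1).
For λ=6: (A-λI) row 1 is [6, -9], so an eigenvector is (-3, -2).
General solution: K_1e^(3t)(-1,-1) + K_2e^(6t)(-3,-2).
Applying x(0)=1, z(0)=1 gives K_1=-1, K_2=0.

x(t) = e^(3t), z(t) = e^(3t)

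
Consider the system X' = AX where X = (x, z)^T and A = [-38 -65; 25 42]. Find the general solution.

Coefficient matrix A = [[-38, -65], [25, 42]].
Characteristic polynomial det(A - λI) = λ^2 - 4λ + 29 = 0.
Eigenvalues λ = 2 ± 5i (complex conjugate pair).
For λ=2+5i: an eigenvector is (3,-2) - i(2,-1) = (3 - 2i, -2 + i).
A real fundamental pair from Re and Im of e^((2+5i)t)v: X_1 = e^(2t)(cos(5t)·(3,-2) + sin(5t)·(2,-1)), X_2 = e^(2t)(sin(5t)·(3,-2) - cos(5t)·(2,-1)).
General solution: K_1X_1 + K_2X_2.

x(t) = 2K_1e^(2t)sin(5t) + 3K_1e^(2t)cos(5t) + 3K_2e^(2t)sin(5t) - 2K_2e^(2t)cos(5t), z(t) = -K_1e^(2t)sin(5t) - 2K_1e^(2t)cos(5t) - 2K_2e^(2t)sin(5t) + K_2e^(2t)cos(5t)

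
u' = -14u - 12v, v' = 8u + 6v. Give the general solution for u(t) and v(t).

Coefficient matrix A = [[-14, -12], [8, 6]].
Characteristic polynomial det(A - λI) = λ^2 + 8λ + 12 = 0.
Eigenvalues λ = -2, -6.
For λ=-2: (A-λI) row 1 is [-12, -12], so an eigenvector is (-1, 1).
For λ=-6: (A-λI) row 1 is [-8, -12], so an eigenvector is (3, -2).
General solution: C_1e^(-2t)(-1,1) + C_2e^(-6t)(3,-2).

u(t) = -C_1e^(-2t) + 3C_2e^(-6t), v(t) = C_1e^(-2t) - 2C_2e^(-6t)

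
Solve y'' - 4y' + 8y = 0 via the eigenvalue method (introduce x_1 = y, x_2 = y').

y(t) = c_1e^(2t)cos(2t) + c_2e^(2t)sin(2t)

Let x_1 = y, x_2 = y'. Then x_1' = x_2 and x_2' = -8x_1 + 4x_2.
A = [[0,1],[-8,4]]; det(A-λI) = λ^2 - 4λ + 8.
Eigenvalues λ = 2 ± 2i.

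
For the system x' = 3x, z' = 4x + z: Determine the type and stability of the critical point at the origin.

unstable node

A = [[3,0],[4,1]]; det(A-λI) = λ^2 - 4λ + 3.
λ = 3, 1: both positive.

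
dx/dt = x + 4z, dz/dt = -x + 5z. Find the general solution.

Coefficient matrix A = [[1, 4], [-1, 5]].
Characteristic polynomial det(A - λI) = λ^2 - 6λ + 9 = 0.
Single eigenvalue λ = 3 with algebraic multiplicity 2.
Eigenvector v = (-2,-1); generalized eigenvector w with (A-λI)w=v is (3,1).
General solution: e^(3t)[c_1·v + c_2·(t·v + w)].

x(t) = -2c_1e^(3t) - 2c_2te^(3t) + 3c_2e^(3t), z(t) = -c_1e^(3t) - c_2te^(3t) + c_2e^(3t)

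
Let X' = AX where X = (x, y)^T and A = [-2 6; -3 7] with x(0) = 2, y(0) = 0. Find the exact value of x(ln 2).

-24

A = [[-2,6],[-3,7]]; eigenvalues λ = 4, 1.
Eigenvectors: (1,1) for λ=4, (-2,-1) for λ=1.
From the initial condition, c_1 = -2, c_2 = -2.
x(ln 2) = (-2)(2^4)(1) + (-2)(2^1)(-2) = -24.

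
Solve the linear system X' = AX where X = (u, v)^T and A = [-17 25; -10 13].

Coefficient matrix A = [[-17, 25], [-10, 13]].
Characteristic polynomial det(A - λI) = λ^2 + 4λ + 29 = 0.
Eigenvalues λ = -2 ± 5i (complex conjugate pair).
For λ=-2+5i: an eigenvector is (2,1) - i(-1,-1) = (2 + i, 1 + i).
A real fundamental pair from Re and Im of e^((-2+5i)t)v: X_1 = e^(-2t)(cos(5t)·(2,1) + sin(5t)·(-1,-1)), X_2 = e^(-2t)(sin(5t)·(2,1) - cos(5t)·(-1,-1)).
General solution: c_1X_1 + c_2X_2.

u(t) = -c_1e^(-2t)sin(5t) + 2c_1e^(-2t)cos(5t) + 2c_2e^(-2t)sin(5t) + c_2e^(-2t)cos(5t), v(t) = -c_1e^(-2t)sin(5t) + c_1e^(-2t)cos(5t) + c_2e^(-2t)sin(5t) + c_2e^(-2t)cos(5t)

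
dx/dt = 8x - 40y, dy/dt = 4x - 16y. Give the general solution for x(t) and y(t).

x(t) = -K_1e^(-4t)sin(4t) + 3K_1e^(-4t)cos(4t) + 3K_2e^(-4t)sin(4t) + K_2e^(-4t)cos(4t), y(t) = K_1e^(-4t)cos(4t) + K_2e^(-4t)sin(4t)

Coefficient matrix A = [[8, -40], [4, -16]].
Characteristic polynomial det(A - λI) = λ^2 + 8λ + 32 = 0.
Eigenvalues λ = -4 ± 4i (complex conjugate pair).
For λ=-4+4i: an eigenvector is (3,1) - i(-1,0) = (3 + i, 1).
A real fundamental pair from Re and Im of e^((-4+4i)t)v: X_1 = e^(-4t)(cos(4t)·(3,1) + sin(4t)·(-1,0)), X_2 = e^(-4t)(sin(4t)·(3,1) - cos(4t)·(-1,0)).
General solution: K_1X_1 + K_2X_2.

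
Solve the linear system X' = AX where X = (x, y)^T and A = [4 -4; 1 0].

Coefficient matrix A = [[4, -4], [1, 0]].
Characteristic polynomial det(A - λI) = λ^2 - 4λ + 4 = 0.
Single eigenvalue λ = 2 with algebraic multiplicity 2.
Eigenvector v = (2,1); generalized eigenvector w with (A-λI)w=v is (1,0).
General solution: e^(2t)[K_1·v + K_2·(t·v + w)].

x(t) = 2K_1e^(2t) + 2K_2te^(2t) + K_2e^(2t), y(t) = K_1e^(2t) + K_2te^(2t)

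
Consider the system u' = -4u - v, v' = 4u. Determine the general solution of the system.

Coefficient matrix A = [[-4, -1], [4, 0]].
Characteristic polynomial det(A - λI) = λ^2 + 4λ + 4 = 0.
Single eigenvalue λ = -2 with algebraic multiplicity 2.
Eigenvector v = (-1,2); generalized eigenvector w with (A-λI)w=v is (0,1).
General solution: e^(-2t)[c_1·v + c_2·(t·v + w)].

u(t) = -c_1e^(-2t) - c_2te^(-2t), v(t) = 2c_1e^(-2t) + 2c_2te^(-2t) + c_2e^(-2t)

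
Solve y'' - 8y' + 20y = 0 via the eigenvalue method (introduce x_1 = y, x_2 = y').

y(t) = K_1e^(4t)cos(2t) + K_2e^(4t)sin(2t)

Let x_1 = y, x_2 = y'. Then x_1' = x_2 and x_2' = -20x_1 + 8x_2.
A = [[0,1],[-20,8]]; det(A-λI) = λ^2 - 8λ + 20.
Eigenvalues λ = 4 ± 2i.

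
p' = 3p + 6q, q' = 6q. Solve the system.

Coefficient matrix A = [[3, 6], [0, 6]].
Characteristic polynomial det(A - λI) = λ^2 - 9λ + 18 = 0.
Eigenvalues λ = 3, 6.
For λ=3: (A-λI) row 1 is [0, 6], so an eigenvector is (1, 0).
For λ=6: (A-λI) row 1 is [-3, 6], so an eigenvector is (2, 1).
General solution: c_1e^(3t)(1,0) + c_2e^(6t)(2,1).

p(t) = c_1e^(3t) + 2c_2e^(6t), q(t) = c_2e^(6t)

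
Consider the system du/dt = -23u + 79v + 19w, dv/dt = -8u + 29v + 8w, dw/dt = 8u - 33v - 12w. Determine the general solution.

Coefficient matrix A = [[-23, 79, 19], [-8, 29, 8], [8, -33, -12]].
det(A - λI) = 0 gives eigenvalues λ = 1, -3, -4.
For λ=1: eigenvector (5,2,-2).
For λ=-3: eigenvector (-3,-1,1).
For λ=-4: eigenvector (1,0,1).
General solution: K_1e^(t)(5,2,-2) + K_2e^(-3t)(-3,-1,1) + K_3e^(-4t)(1,0,1).

u(t) = 5K_1e^(t) - 3K_2e^(-3t) + K_3e^(-4t), v(t) = 2K_1e^(t) - K_2e^(-3t), w(t) = -2K_1e^(t) + K_2e^(-3t) + K_3e^(-4t)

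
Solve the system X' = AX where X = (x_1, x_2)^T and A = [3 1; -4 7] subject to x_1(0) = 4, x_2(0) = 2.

Coefficient matrix A = [[3, 1], [-4, 7]].
Characteristic polynomial det(A - λI) = λ^2 - 10λ + 25 = 0.
Single eigenvalue λ = 5 with algebraic multiplicity 2.
Eigenvector v = (1,2); generalized eigenvector w with (A-λI)w=v is (0,1).
General solution: e^(5t)[K_1·v + K_2·(t·v + w)].
Applying x_1(0)=4, x_2(0)=2 gives K_1=4, K_2=-6.

x_1(t) = -6te^(5t) + 4e^(5t), x_2(t) = -12te^(5t) + 2e^(5t)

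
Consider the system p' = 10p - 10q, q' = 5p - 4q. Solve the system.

p(t) = 3K_1e^(3t)sin(t) - K_1e^(3t)cos(t) - K_2e^(3t)sin(t) - 3K_2e^(3t)cos(t), q(t) = 2K_1e^(3t)sin(t) - K_1e^(3t)cos(t) - K_2e^(3t)sin(t) - 2K_2e^(3t)cos(t)

Coefficient matrix A = [[10, -10], [5, -4]].
Characteristic polynomial det(A - λI) = λ^2 - 6λ + 10 = 0.
Eigenvalues λ = 3 ± i (complex conjugate pair).
For λ=3+i: an eigenvector is (-1,-1) - i(3,2) = (-1 - 3i, -1 - 2i).
A real fundamental pair from Re and Im of e^((3+i)t)v: X_1 = e^(3t)(cos(t)·(-1,-1) + sin(t)·(3,2)), X_2 = e^(3t)(sin(t)·(-1,-1) - cos(t)·(3,2)).
General solution: K_1X_1 + K_2X_2.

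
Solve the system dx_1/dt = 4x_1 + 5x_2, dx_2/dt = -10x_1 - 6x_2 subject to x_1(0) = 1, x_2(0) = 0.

x_1(t) = e^(-t)sin(5t) + e^(-t)cos(5t), x_2(t) = -2e^(-t)sin(5t)

Coefficient matrix A = [[4, 5], [-10, -6]].
Characteristic polynomial det(A - λI) = λ^2 + 2λ + 26 = 0.
Eigenvalues λ = -1 ± 5i (complex conjugate pair).
For λ=-1+5i: an eigenvector is (0,-1) - i(-1,1) = (0 + i, -1 - i).
A real fundamental pair from Re and Im of e^((-1+5i)t)v: X_1 = e^(-t)(cos(5t)·(0,-1) + sin(5t)·(-1,1)), X_2 = e^(-t)(sin(5t)·(0,-1) - cos(5t)·(-1,1)).
General solution: K_1X_1 + K_2X_2.
Applying x_1(0)=1, x_2(0)=0 gives K_1=-1, K_2=1.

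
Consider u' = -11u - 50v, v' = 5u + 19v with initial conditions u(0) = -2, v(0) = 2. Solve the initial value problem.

u(t) = -14e^(4t)sin(5t) - 2e^(4t)cos(5t), v(t) = 4e^(4t)sin(5t) + 2e^(4t)cos(5t)

Coefficient matrix A = [[-11, -50], [5, 19]].
Characteristic polynomial det(A - λI) = λ^2 - 8λ + 41 = 0.
Eigenvalues λ = 4 ± 5i (complex conjugate pair).
For λ=4+5i: an eigenvector is (-3,1) - i(-1,0) = (-3 + i, 1).
A real fundamental pair from Re and Im of e^((4+5i)t)v: X_1 = e^(4t)(cos(5t)·(-3,1) + sin(5t)·(-1,0)), X_2 = e^(4t)(sin(5t)·(-3,1) - cos(5t)·(-1,0)).
General solution: C_1X_1 + C_2X_2.
Applying u(0)=-2, v(0)=2 gives C_1=2, C_2=4.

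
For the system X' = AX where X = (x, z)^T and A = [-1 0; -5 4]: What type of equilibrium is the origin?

saddle

A = [[-1,0],[-5,4]]; det(A-λI) = λ^2 - 3λ - 4.
λ = -1, 4: opposite signs.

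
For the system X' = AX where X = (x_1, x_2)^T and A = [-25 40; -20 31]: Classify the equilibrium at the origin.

A = [[-25,40],[-20,31]]; det(A-λI) = λ^2 - 6λ + 25.
λ = 3 ± 4i: positive real part.

unstable spiral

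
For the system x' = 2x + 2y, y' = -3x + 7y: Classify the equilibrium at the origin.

A = [[2,2],[-3,7]]; det(A-λI) = λ^2 - 9λ + 20.
λ = 4, 5: both positive.

unstable node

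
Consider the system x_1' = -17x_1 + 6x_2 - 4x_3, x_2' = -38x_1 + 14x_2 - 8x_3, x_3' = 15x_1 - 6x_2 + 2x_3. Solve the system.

Coefficient matrix A = [[-17, 6, -4], [-38, 14, -8], [15, -6, 2]].
det(A - λI) = 0 gives eigenvalues λ = 2, -1, -2.
For λ=2: eigenvector (2,5,-2).
For λ=-1: eigenvector (-1,-2,1).
For λ=-2: eigenvector (-4,-8,3).
General solution: C_1e^(2t)(2,5,-2) + C_2e^(-t)(-1,-2,1) + C_3e^(-2t)(-4,-8,3).

x_1(t) = 2C_1e^(2t) - C_2e^(-t) - 4C_3e^(-2t), x_2(t) = 5C_1e^(2t) - 2C_2e^(-t) - 8C_3e^(-2t), x_3(t) = -2C_1e^(2t) + C_2e^(-t) + 3C_3e^(-2t)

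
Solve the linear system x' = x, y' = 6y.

Coefficient matrix A = [[1, 0], [0, 6]].
Characteristic polynomial det(A - λI) = λ^2 - 7λ + 6 = 0.
Eigenvalues λ = 6, 1.
For λ=6: (A-λI) row 1 is [-5, 0], so an eigenvector is (0, 1).
For λ=1: (A-λI) row 2 is [0, 5], so an eigenvector is (-1, 0).
General solution: c_1e^(6t)(0,1) + c_2e^(t)(-1,0).

x(t) = -c_2e^(t), y(t) = c_1e^(6t)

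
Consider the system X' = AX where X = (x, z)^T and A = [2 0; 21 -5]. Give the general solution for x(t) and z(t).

Coefficient matrix A = [[2, 0], [21, -5]].
Characteristic polynomial det(A - λI) = λ^2 + 3λ - 10 = 0.
Eigenvalues λ = -5, 2.
For λ=-5: (A-λI) row 1 is [7, 0], so an eigenvector is (0, 1).
For λ=2: (A-λI) row 2 is [21, -7], so an eigenvector is (1, 3).
General solution: c_1e^(-5t)(0,1) + c_2e^(2t)(1,3).

x(t) = c_2e^(2t), z(t) = c_1e^(-5t) + 3c_2e^(2t)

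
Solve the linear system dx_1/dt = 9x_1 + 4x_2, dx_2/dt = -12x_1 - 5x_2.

Coefficient matrix A = [[9, 4], [-12, -5]].
Characteristic polynomial det(A - λI) = λ^2 - 4λ + 3 = 0.
Eigenvalues λ = 3, 1.
For λ=3: (A-λI) row 1 is [6, 4], so an eigenvector is (2, -3).
For λ=1: (A-λI) row 1 is [8, 4], so an eigenvector is (1, -2).
General solution: C_1e^(3t)(2,-3) + C_2e^(t)(1,-2).

x_1(t) = 2C_1e^(3t) + C_2e^(t), x_2(t) = -3C_1e^(3t) - 2C_2e^(t)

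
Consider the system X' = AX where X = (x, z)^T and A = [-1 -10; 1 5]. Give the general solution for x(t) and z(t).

Coefficient matrix A = [[-1, -10], [1, 5]].
Characteristic polynomial det(A - λI) = λ^2 - 4λ + 5 = 0.
Eigenvalues λ = 2 ± i (complex conjugate pair).
For λ=2+i: an eigenvector is (1,0) - i(-3,1) = (1 + 3i, 0 - i).
A real fundamental pair from Re and Im of e^((2+i)t)v: X_1 = e^(2t)(cos(t)·(1,0) + sin(t)·(-3,1)), X_2 = e^(2t)(sin(t)·(1,0) - cos(t)·(-3,1)).
General solution: C_1X_1 + C_2X_2.

x(t) = -3C_1e^(2t)sin(t) + C_1e^(2t)cos(t) + C_2e^(2t)sin(t) + 3C_2e^(2t)cos(t), z(t) = C_1e^(2t)sin(t) - C_2e^(2t)cos(t)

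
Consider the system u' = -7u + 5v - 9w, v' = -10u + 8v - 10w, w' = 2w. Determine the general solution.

Coefficient matrix A = [[-7, 5, -9], [-10, 8, -10], [0, 0, 2]].
det(A - λI) = 0 gives eigenvalues λ = 2, -2, 3.
For λ=2: eigenvector (-1,0,1).
For λ=-2: eigenvector (-1,-1,0).
For λ=3: eigenvector (1,2,0).
General solution: K_1e^(2t)(-1,0,1) + K_2e^(-2t)(-1,-1,0) + K_3e^(3t)(1,2,0).

u(t) = -K_1e^(2t) - K_2e^(-2t) + K_3e^(3t), v(t) = -K_2e^(-2t) + 2K_3e^(3t), w(t) = K_1e^(2t)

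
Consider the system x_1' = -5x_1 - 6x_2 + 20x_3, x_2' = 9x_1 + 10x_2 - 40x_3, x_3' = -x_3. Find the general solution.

Coefficient matrix A = [[-5, -6, 20], [9, 10, -40], [0, 0, -1]].
det(A - λI) = 0 gives eigenvalues λ = 4, 1, -1.
For λ=4: eigenvector (-2,3,0).
For λ=1: eigenvector (1,-1,0).
For λ=-1: eigenvector (2,2,1).
General solution: K_1e^(4t)(-2,3,0) + K_2e^(t)(1,-1,0) + K_3e^(-t)(2,2,1).

x_1(t) = -2K_1e^(4t) + K_2e^(t) + 2K_3e^(-t), x_2(t) = 3K_1e^(4t) - K_2e^(t) + 2K_3e^(-t), x_3(t) = K_3e^(-t)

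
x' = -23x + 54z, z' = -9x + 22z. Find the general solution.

Coefficient matrix A = [[-23, 54], [-9, 22]].
Characteristic polynomial det(A - λI) = λ^2 + λ - 20 = 0.
Eigenvalues λ = 4, -5.
For λ=4: (A-λI) row 1 is [-27, 54], so an eigenvector is (-2, -1).
For λ=-5: (A-λI) row 1 is [-18, 54], so an eigenvector is (3, 1).
General solution: K_1e^(4t)(-2,-1) + K_2e^(-5t)(3,1).

x(t) = -2K_1e^(4t) + 3K_2e^(-5t), z(t) = -K_1e^(4t) + K_2e^(-5t)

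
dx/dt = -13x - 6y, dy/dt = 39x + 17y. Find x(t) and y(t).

x(t) = C_1e^(2t)sin(3t) + C_1e^(2t)cos(3t) + C_2e^(2t)sin(3t) - C_2e^(2t)cos(3t), y(t) = -2C_1e^(2t)sin(3t) - 3C_1e^(2t)cos(3t) - 3C_2e^(2t)sin(3t) + 2C_2e^(2t)cos(3t)

Coefficient matrix A = [[-13, -6], [39, 17]].
Characteristic polynomial det(A - λI) = λ^2 - 4λ + 13 = 0.
Eigenvalues λ = 2 ± 3i (complex conjugate pair).
For λ=2+3i: an eigenvector is (1,-3) - i(1,-2) = (1 - i, -3 + 2i).
A real fundamental pair from Re and Im of e^((2+3i)t)v: X_1 = e^(2t)(cos(3t)·(1,-3) + sin(3t)·(1,-2)), X_2 = e^(2t)(sin(3t)·(1,-3) - cos(3t)·(1,-2)).
General solution: C_1X_1 + C_2X_2.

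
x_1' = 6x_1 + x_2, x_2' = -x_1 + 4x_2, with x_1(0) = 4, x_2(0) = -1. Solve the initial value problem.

x_1(t) = 3te^(5t) + 4e^(5t), x_2(t) = -3te^(5t) - e^(5t)

Coefficient matrix A = [[6, 1], [-1, 4]].
Characteristic polynomial det(A - λI) = λ^2 - 10λ + 25 = 0.
Single eigenvalue λ = 5 with algebraic multiplicity 2.
Eigenvector v = (-1,1); generalized eigenvector w with (A-λI)w=v is (-3,2).
General solution: e^(5t)[c_1·v + c_2·(t·v + w)].
Applying x_1(0)=4, x_2(0)=-1 gives c_1=5, c_2=-3.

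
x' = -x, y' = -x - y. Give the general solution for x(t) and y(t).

Coefficient matrix A = [[-1, 0], [-1, -1]].
Characteristic polynomial det(A - λI) = λ^2 + 2λ + 1 = 0.
Single eigenvalue λ = -1 with algebraic multiplicity 2.
Eigenvector v = (0,1); generalized eigenvector w with (A-λI)w=v is (-1,2).
General solution: e^(-t)[K_1·v + K_2·(t·v + w)].

x(t) = -K_2e^(-t), y(t) = K_1e^(-t) + K_2te^(-t) + 2K_2e^(-t)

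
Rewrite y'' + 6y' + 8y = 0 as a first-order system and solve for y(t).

y(t) = C_1e^(-2t) + C_2e^(-4t)

Let x_1 = y, x_2 = y'. Then x_1' = x_2 and x_2' = -8x_1 - 6x_2.
A = [[0,1],[-8,-6]]; det(A-λI) = λ^2 + 6λ + 8.
Eigenvalues λ = -2, -4 with eigenvectors (1,-2), (1,-4).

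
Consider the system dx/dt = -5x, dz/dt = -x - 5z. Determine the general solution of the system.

x(t) = -C_2e^(-5t), z(t) = C_1e^(-5t) + C_2te^(-5t) - 2C_2e^(-5t)

Coefficient matrix A = [[-5, 0], [-1, -5]].
Characteristic polynomial det(A - λI) = λ^2 + 10λ + 25 = 0.
Single eigenvalue λ = -5 with algebraic multiplicity 2.
Eigenvector v = (0,1); generalized eigenvector w with (A-λI)w=v is (-1,-2).
General solution: e^(-5t)[C_1·v + C_2·(t·v + w)].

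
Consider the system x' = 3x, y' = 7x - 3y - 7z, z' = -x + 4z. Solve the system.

Coefficient matrix A = [[3, 0, 0], [7, -3, -7], [-1, 0, 4]].
det(A - λI) = 0 gives eigenvalues λ = 3, -3, 4.
For λ=3: eigenvector (1,0,1).
For λ=-3: eigenvector (0,1,0).
For λ=4: eigenvector (0,-1,1).
General solution: c_1e^(3t)(1,0,1) + c_2e^(-3t)(0,1,0) + c_3e^(4t)(0,-1,1).

x(t) = c_1e^(3t), y(t) = c_2e^(-3t) - c_3e^(4t), z(t) = c_1e^(3t) + c_3e^(4t)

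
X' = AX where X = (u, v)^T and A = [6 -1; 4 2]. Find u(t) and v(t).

u(t) = -C_1e^(4t) - C_2te^(4t) - C_2e^(4t), v(t) = -2C_1e^(4t) - 2C_2te^(4t) - C_2e^(4t)

Coefficient matrix A = [[6, -1], [4, 2]].
Characteristic polynomial det(A - λI) = λ^2 - 8λ + 16 = 0.
Single eigenvalue λ = 4 with algebraic multiplicity 2.
Eigenvector v = (-1,-2); generalized eigenvector w with (A-λI)w=v is (-1,-1).
General solution: e^(4t)[C_1·v + C_2·(t·v + w)].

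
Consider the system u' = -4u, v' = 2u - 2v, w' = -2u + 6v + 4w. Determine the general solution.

Coefficient matrix A = [[-4, 0, 0], [2, -2, 0], [-2, 6, 4]].
det(A - λI) = 0 gives eigenvalues λ = -4, -2, 4.
For λ=-4: eigenvector (-1,1,-1).
For λ=-2: eigenvector (0,1,-1).
For λ=4: eigenvector (0,0,1).
General solution: c_1e^(-4t)(-1,1,-1) + c_2e^(-2t)(0,1,-1) + c_3e^(4t)(0,0,1).

u(t) = -c_1e^(-4t), v(t) = c_1e^(-4t) + c_2e^(-2t), w(t) = -c_1e^(-4t) - c_2e^(-2t) + c_3e^(4t)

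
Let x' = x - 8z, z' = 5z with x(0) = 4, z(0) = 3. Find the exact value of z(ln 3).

A = [[1,-8],[0,5]]; eigenvalues λ = 1, 5.
Eigenvectors: (-1,0) for λ=1, (2,-1) for λ=5.
From the initial condition, c_1 = -10, c_2 = -3.
z(ln 3) = (-10)(3^1)(0) + (-3)(3^5)(-1) = 729.

729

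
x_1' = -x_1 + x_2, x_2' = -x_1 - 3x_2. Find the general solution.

x_1(t) = K_1e^(-2t) + K_2te^(-2t) + K_2e^(-2t), x_2(t) = -K_1e^(-2t) - K_2te^(-2t)

Coefficient matrix A = [[-1, 1], [-1, -3]].
Characteristic polynomial det(A - λI) = λ^2 + 4λ + 4 = 0.
Single eigenvalue λ = -2 with algebraic multiplicity 2.
Eigenvector v = (1,-1); generalized eigenvector w with (A-λI)w=v is (1,0).
General solution: e^(-2t)[K_1·v + K_2·(t·v + w)].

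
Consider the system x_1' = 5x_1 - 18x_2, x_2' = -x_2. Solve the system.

Coefficient matrix A = [[5, -18], [0, -1]].
Characteristic polynomial det(A - λI) = λ^2 - 4λ - 5 = 0.
Eigenvalues λ = -1, 5.
For λ=-1: (A-λI) row 1 is [6, -18], so an eigenvector is (-3, -1).
For λ=5: (A-λI) row 1 is [0, -18], so an eigenvector is (1, 0).
General solution: C_1e^(-t)(-3,-1) + C_2e^(5t)(1,0).

x_1(t) = -3C_1e^(-t) + C_2e^(5t), x_2(t) = -C_1e^(-t)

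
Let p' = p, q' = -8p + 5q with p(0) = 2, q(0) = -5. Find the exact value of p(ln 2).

A = [[1,0],[-8,5]]; eigenvalues λ = 1, 5.
Eigenvectors: (1,2) for λ=1, (0,-1) for λ=5.
From the initial condition, c_1 = 2, c_2 = 9.
p(ln 2) = (2)(2^1)(1) + (9)(2^5)(0) = 4.

4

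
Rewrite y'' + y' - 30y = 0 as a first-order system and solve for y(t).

Let x_1 = y, x_2 = y'. Then x_1' = x_2 and x_2' = 30x_1 - x_2.
A = [[0,1],[30,-1]]; det(A-λI) = λ^2 + λ - 30.
Eigenvalues λ = -6, 5 with eigenvectors (1,-6), (1,5).

y(t) = c_1e^(-6t) + c_2e^(5t)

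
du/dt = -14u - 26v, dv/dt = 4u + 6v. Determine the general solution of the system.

Coefficient matrix A = [[-14, -26], [4, 6]].
Characteristic polynomial det(A - λI) = λ^2 + 8λ + 20 = 0.
Eigenvalues λ = -4 ± 2i (complex conjugate pair).
For λ=-4+2i: an eigenvector is (-3,1) - i(2,-1) = (-3 - 2i, 1 + i).
A real fundamental pair from Re and Im of e^((-4+2i)t)v: X_1 = e^(-4t)(cos(2t)·(-3,1) + sin(2t)·(2,-1)), X_2 = e^(-4t)(sin(2t)·(-3,1) - cos(2t)·(2,-1)).
General solution: K_1X_1 + K_2X_2.

u(t) = 2K_1e^(-4t)sin(2t) - 3K_1e^(-4t)cos(2t) - 3K_2e^(-4t)sin(2t) - 2K_2e^(-4t)cos(2t), v(t) = -K_1e^(-4t)sin(2t) + K_1e^(-4t)cos(2t) + K_2e^(-4t)sin(2t) + K_2e^(-4t)cos(2t)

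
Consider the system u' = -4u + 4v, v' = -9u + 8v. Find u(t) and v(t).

u(t) = -2c_1e^(2t) - 2c_2te^(2t) - c_2e^(2t), v(t) = -3c_1e^(2t) - 3c_2te^(2t) - 2c_2e^(2t)

Coefficient matrix A = [[-4, 4], [-9, 8]].
Characteristic polynomial det(A - λI) = λ^2 - 4λ + 4 = 0.
Single eigenvalue λ = 2 with algebraic multiplicity 2.
Eigenvector v = (-2,-3); generalized eigenvector w with (A-λI)w=v is (-1,-2).
General solution: e^(2t)[c_1·v + c_2·(t·v + w)].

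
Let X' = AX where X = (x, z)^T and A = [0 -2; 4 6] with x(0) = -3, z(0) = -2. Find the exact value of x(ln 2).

48

A = [[0,-2],[4,6]]; eigenvalues λ = 4, 2.
Eigenvectors: (1,-2) for λ=4, (-1,1) for λ=2.
From the initial condition, c_1 = 5, c_2 = 8.
x(ln 2) = (5)(2^4)(1) + (8)(2^2)(-1) = 48.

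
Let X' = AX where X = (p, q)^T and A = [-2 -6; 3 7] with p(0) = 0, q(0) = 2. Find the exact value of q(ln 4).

1016

A = [[-2,-6],[3,7]]; eigenvalues λ = 4, 1.
Eigenvectors: (-1,1) for λ=4, (2,-1) for λ=1.
From the initial condition, c_1 = 4, c_2 = 2.
q(ln 4) = (4)(4^4)(1) + (2)(4^1)(-1) = 1016.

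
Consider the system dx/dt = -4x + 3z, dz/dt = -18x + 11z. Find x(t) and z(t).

x(t) = K_1e^(5t) - K_2e^(2t), z(t) = 3K_1e^(5t) - 2K_2e^(2t)

Coefficient matrix A = [[-4, 3], [-18, 11]].
Characteristic polynomial det(A - λI) = λ^2 - 7λ + 10 = 0.
Eigenvalues λ = 5, 2.
For λ=5: (A-λI) row 1 is [-9, 3], so an eigenvector is (1, 3).
For λ=2: (A-λI) row 1 is [-6, 3], so an eigenvector is (-1, -2).
General solution: K_1e^(5t)(1,3) + K_2e^(2t)(-1,-2).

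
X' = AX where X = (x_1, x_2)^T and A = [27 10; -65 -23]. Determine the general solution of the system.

Coefficient matrix A = [[27, 10], [-65, -23]].
Characteristic polynomial det(A - λI) = λ^2 - 4λ + 29 = 0.
Eigenvalues λ = 2 ± 5i (complex conjugate pair).
For λ=2+5i: an eigenvector is (1,-2) - i(1,-3) = (1 - i, -2 + 3i).
A real fundamental pair from Re and Im of e^((2+5i)t)v: X_1 = e^(2t)(cos(5t)·(1,-2) + sin(5t)·(1,-3)), X_2 = e^(2t)(sin(5t)·(1,-2) - cos(5t)·(1,-3)).
General solution: c_1X_1 + c_2X_2.

x_1(t) = c_1e^(2t)sin(5t) + c_1e^(2t)cos(5t) + c_2e^(2t)sin(5t) - c_2e^(2t)cos(5t), x_2(t) = -3c_1e^(2t)sin(5t) - 2c_1e^(2t)cos(5t) - 2c_2e^(2t)sin(5t) + 3c_2e^(2t)cos(5t)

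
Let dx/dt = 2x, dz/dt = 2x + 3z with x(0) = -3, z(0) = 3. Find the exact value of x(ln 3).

A = [[2,0],[2,3]]; eigenvalues λ = 2, 3.
Eigenvectors: (-1,2) for λ=2, (0,1) for λ=3.
From the initial condition, c_1 = 3, c_2 = -3.
x(ln 3) = (3)(3^2)(-1) + (-3)(3^3)(0) = -27.

-27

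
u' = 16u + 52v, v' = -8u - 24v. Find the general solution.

Coefficient matrix A = [[16, 52], [-8, -24]].
Characteristic polynomial det(A - λI) = λ^2 + 8λ + 32 = 0.
Eigenvalues λ = -4 ± 4i (complex conjugate pair).
For λ=-4+4i: an eigenvector is (3,-1) - i(2,-1) = (3 - 2i, -1 + i).
A real fundamental pair from Re and Im of e^((-4+4i)t)v: X_1 = e^(-4t)(cos(4t)·(3,-1) + sin(4t)·(2,-1)), X_2 = e^(-4t)(sin(4t)·(3,-1) - cos(4t)·(2,-1)).
General solution: C_1X_1 + C_2X_2.

u(t) = 2C_1e^(-4t)sin(4t) + 3C_1e^(-4t)cos(4t) + 3C_2e^(-4t)sin(4t) - 2C_2e^(-4t)cos(4t), v(t) = -C_1e^(-4t)sin(4t) - C_1e^(-4t)cos(4t) - C_2e^(-4t)sin(4t) + C_2e^(-4t)cos(4t)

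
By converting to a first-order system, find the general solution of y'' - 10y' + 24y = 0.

y(t) = c_1e^(4t) + c_2e^(6t)

Let x_1 = y, x_2 = y'. Then x_1' = x_2 and x_2' = -24x_1 + 10x_2.
A = [[0,1],[-24,10]]; det(A-λI) = λ^2 - 10λ + 24.
Eigenvalues λ = 4, 6 with eigenvectors (1,4), (1,6).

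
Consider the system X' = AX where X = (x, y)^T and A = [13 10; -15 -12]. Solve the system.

Coefficient matrix A = [[13, 10], [-15, -12]].
Characteristic polynomial det(A - λI) = λ^2 - λ - 6 = 0.
Eigenvalues λ = -2, 3.
For λ=-2: (A-λI) row 1 is [15, 10], so an eigenvector is (2, -3).
For λ=3: (A-λI) row 1 is [10, 10], so an eigenvector is (-1, 1).
General solution: c_1e^(-2t)(2,-3) + c_2e^(3t)(-1,1).

x(t) = 2c_1e^(-2t) - c_2e^(3t), y(t) = -3c_1e^(-2t) + c_2e^(3t)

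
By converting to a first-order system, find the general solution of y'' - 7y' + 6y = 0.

Let x_1 = y, x_2 = y'. Then x_1' = x_2 and x_2' = -6x_1 + 7x_2.
A = [[0,1],[-6,7]]; det(A-λI) = λ^2 - 7λ + 6.
Eigenvalues λ = 1, 6 with eigenvectors (1,1), (1,6).

y(t) = c_1e^(t) + c_2e^(6t)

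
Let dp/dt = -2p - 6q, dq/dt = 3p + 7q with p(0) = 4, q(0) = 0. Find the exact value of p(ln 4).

A = [[-2,-6],[3,7]]; eigenvalues λ = 1, 4.
Eigenvectors: (2,-1) for λ=1, (-1,1) for λ=4.
From the initial condition, c_1 = 4, c_2 = 4.
p(ln 4) = (4)(4^1)(2) + (4)(4^4)(-1) = -992.

-992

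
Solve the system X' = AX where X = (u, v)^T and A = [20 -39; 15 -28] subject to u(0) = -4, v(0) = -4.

Coefficient matrix A = [[20, -39], [15, -28]].
Characteristic polynomial det(A - λI) = λ^2 + 8λ + 25 = 0.
Eigenvalues λ = -4 ± 3i (complex conjugate pair).
For λ=-4+3i: an eigenvector is (3,2) - i(-2,-1) = (3 + 2i, 2 + i).
A real fundamental pair from Re and Im of e^((-4+3i)t)v: X_1 = e^(-4t)(cos(3t)·(3,2) + sin(3t)·(-2,-1)), X_2 = e^(-4t)(sin(3t)·(3,2) - cos(3t)·(-2,-1)).
General solution: K_1X_1 + K_2X_2.
Applying u(0)=-4, v(0)=-4 gives K_1=-4, K_2=4.

u(t) = 20e^(-4t)sin(3t) - 4e^(-4t)cos(3t), v(t) = 12e^(-4t)sin(3t) - 4e^(-4t)cos(3t)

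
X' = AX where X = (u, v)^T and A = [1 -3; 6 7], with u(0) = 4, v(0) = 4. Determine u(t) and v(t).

Coefficient matrix A = [[1, -3], [6, 7]].
Characteristic polynomial det(A - λI) = λ^2 - 8λ + 25 = 0.
Eigenvalues λ = 4 ± 3i (complex conjugate pair).
For λ=4+3i: an eigenvector is (1,-1) - i(0,1) = (1, -1 - i).
A real fundamental pair from Re and Im of e^((4+3i)t)v: X_1 = e^(4t)(cos(3t)·(1,-1) + sin(3t)·(0,1)), X_2 = e^(4t)(sin(3t)·(1,-1) - cos(3t)·(0,1)).
General solution: C_1X_1 + C_2X_2.
Applying u(0)=4, v(0)=4 gives C_1=4, C_2=-8.

u(t) = -8e^(4t)sin(3t) + 4e^(4t)cos(3t), v(t) = 12e^(4t)sin(3t) + 4e^(4t)cos(3t)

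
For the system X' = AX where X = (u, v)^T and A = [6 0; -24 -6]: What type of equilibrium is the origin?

A = [[6,0],[-24,-6]]; det(A-λI) = λ^2 - 36.
λ = -6, 6: opposite signs.

saddle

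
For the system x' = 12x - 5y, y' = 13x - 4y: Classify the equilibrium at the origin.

A = [[12,-5],[13,-4]]; det(A-λI) = λ^2 - 8λ + 17.
λ = 4 ± i: positive real part.

unstable spiral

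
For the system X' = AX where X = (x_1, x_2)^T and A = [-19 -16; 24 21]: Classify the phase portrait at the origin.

A = [[-19,-16],[24,21]]; det(A-λI) = λ^2 - 2λ - 15.
λ = 5, -3: opposite signs.

saddle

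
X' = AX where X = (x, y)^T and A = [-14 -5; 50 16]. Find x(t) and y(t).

Coefficient matrix A = [[-14, -5], [50, 16]].
Characteristic polynomial det(A - λI) = λ^2 - 2λ + 26 = 0.
Eigenvalues λ = 1 ± 5i (complex conjugate pair).
For λ=1+5i: an eigenvector is (1,-3) - i(0,1) = (1, -3 - i).
A real fundamental pair from Re and Im of e^((1+5i)t)v: X_1 = e^(t)(cos(5t)·(1,-3) + sin(5t)·(0,1)), X_2 = e^(t)(sin(5t)·(1,-3) - cos(5t)·(0,1)).
General solution: C_1X_1 + C_2X_2.

x(t) = C_1e^(t)cos(5t) + C_2e^(t)sin(5t), y(t) = C_1e^(t)sin(5t) - 3C_1e^(t)cos(5t) - 3C_2e^(t)sin(5t) - C_2e^(t)cos(5t)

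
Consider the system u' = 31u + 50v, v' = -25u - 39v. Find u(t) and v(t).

u(t) = -3K_1e^(-4t)sin(5t) + K_1e^(-4t)cos(5t) + K_2e^(-4t)sin(5t) + 3K_2e^(-4t)cos(5t), v(t) = 2K_1e^(-4t)sin(5t) - K_1e^(-4t)cos(5t) - K_2e^(-4t)sin(5t) - 2K_2e^(-4t)cos(5t)

Coefficient matrix A = [[31, 50], [-25, -39]].
Characteristic polynomial det(A - λI) = λ^2 + 8λ + 41 = 0.
Eigenvalues λ = -4 ± 5i (complex conjugate pair).
For λ=-4+5i: an eigenvector is (1,-1) - i(-3,2) = (1 + 3i, -1 - 2i).
A real fundamental pair from Re and Im of e^((-4+5i)t)v: X_1 = e^(-4t)(cos(5t)·(1,-1) + sin(5t)·(-3,2)), X_2 = e^(-4t)(sin(5t)·(1,-1) - cos(5t)·(-3,2)).
General solution: K_1X_1 + K_2X_2.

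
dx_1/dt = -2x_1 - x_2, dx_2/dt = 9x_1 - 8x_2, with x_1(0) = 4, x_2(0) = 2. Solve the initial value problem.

x_1(t) = 10te^(-5t) + 4e^(-5t), x_2(t) = 30te^(-5t) + 2e^(-5t)

Coefficient matrix A = [[-2, -1], [9, -8]].
Characteristic polynomial det(A - λI) = λ^2 + 10λ + 25 = 0.
Single eigenvalue λ = -5 with algebraic multiplicity 2.
Eigenvector v = (-1,-3); generalized eigenvector w with (A-λI)w=v is (-1,-2).
General solution: e^(-5t)[C_1·v + C_2·(t·v + w)].
Applying x_1(0)=4, x_2(0)=2 gives C_1=6, C_2=-10.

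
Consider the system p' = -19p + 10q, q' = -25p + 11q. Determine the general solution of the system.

p(t) = -C_1e^(-4t)sin(5t) - C_1e^(-4t)cos(5t) - C_2e^(-4t)sin(5t) + C_2e^(-4t)cos(5t), q(t) = -C_1e^(-4t)sin(5t) - 2C_1e^(-4t)cos(5t) - 2C_2e^(-4t)sin(5t) + C_2e^(-4t)cos(5t)

Coefficient matrix A = [[-19, 10], [-25, 11]].
Characteristic polynomial det(A - λI) = λ^2 + 8λ + 41 = 0.
Eigenvalues λ = -4 ± 5i (complex conjugate pair).
For λ=-4+5i: an eigenvector is (-1,-2) - i(-1,-1) = (-1 + i, -2 + i).
A real fundamental pair from Re and Im of e^((-4+5i)t)v: X_1 = e^(-4t)(cos(5t)·(-1,-2) + sin(5t)·(-1,-1)), X_2 = e^(-4t)(sin(5t)·(-1,-2) - cos(5t)·(-1,-1)).
General solution: C_1X_1 + C_2X_2.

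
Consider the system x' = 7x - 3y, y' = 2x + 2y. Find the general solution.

Coefficient matrix A = [[7, -3], [2, 2]].
Characteristic polynomial det(A - λI) = λ^2 - 9λ + 20 = 0.
Eigenvalues λ = 5, 4.
For λ=5: (A-λI) row 1 is [2, -3], so an eigenvector is (3, 2).
For λ=4: (A-λI) row 1 is [3, -3], so an eigenvector is (-1, -1).
General solution: c_1e^(5t)(3,2) + c_2e^(4t)(-1,-1).

x(t) = 3c_1e^(5t) - c_2e^(4t), y(t) = 2c_1e^(5t) - c_2e^(4t)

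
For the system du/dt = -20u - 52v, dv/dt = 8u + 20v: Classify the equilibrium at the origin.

A = [[-20,-52],[8,20]]; det(A-λI) = λ^2 + 16.
λ = 0 ± 4i: zero real part.

center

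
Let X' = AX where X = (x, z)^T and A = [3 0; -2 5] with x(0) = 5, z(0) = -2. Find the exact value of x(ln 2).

A = [[3,0],[-2,5]]; eigenvalues λ = 5, 3.
Eigenvectors: (0,1) for λ=5, (-1,-1) for λ=3.
From the initial condition, c_1 = -7, c_2 = -5.
x(ln 2) = (-7)(2^5)(0) + (-5)(2^3)(-1) = 40.

40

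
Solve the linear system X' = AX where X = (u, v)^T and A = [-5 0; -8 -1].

Coefficient matrix A = [[-5, 0], [-8, -1]].
Characteristic polynomial det(A - λI) = λ^2 + 6λ + 5 = 0.
Eigenvalues λ = -5, -1.
For λ=-5: (A-λI) row 2 is [-8, 4], so an eigenvector is (1, 2).
For λ=-1: (A-λI) row 1 is [-4, 0], so an eigenvector is (0, -1).
General solution: K_1e^(-5t)(1,2) + K_2e^(-t)(0,-1).

u(t) = K_1e^(-5t), v(t) = 2K_1e^(-5t) - K_2e^(-t)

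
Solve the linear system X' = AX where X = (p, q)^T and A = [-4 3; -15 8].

p(t) = -c_1e^(2t)sin(3t) + c_2e^(2t)cos(3t), q(t) = -2c_1e^(2t)sin(3t) - c_1e^(2t)cos(3t) - c_2e^(2t)sin(3t) + 2c_2e^(2t)cos(3t)

Coefficient matrix A = [[-4, 3], [-15, 8]].
Characteristic polynomial det(A - λI) = λ^2 - 4λ + 13 = 0.
Eigenvalues λ = 2 ± 3i (complex conjugate pair).
For λ=2+3i: an eigenvector is (0,-1) - i(-1,-2) = (0 + i, -1 + 2i).
A real fundamental pair from Re and Im of e^((2+3i)t)v: X_1 = e^(2t)(cos(3t)·(0,-1) + sin(3t)·(-1,-2)), X_2 = e^(2t)(sin(3t)·(0,-1) - cos(3t)·(-1,-2)).
General solution: c_1X_1 + c_2X_2.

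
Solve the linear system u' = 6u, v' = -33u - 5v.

u(t) = -K_2e^(6t), v(t) = -K_1e^(-5t) + 3K_2e^(6t)

Coefficient matrix A = [[6, 0], [-33, -5]].
Characteristic polynomial det(A - λI) = λ^2 - λ - 30 = 0.
Eigenvalues λ = -5, 6.
For λ=-5: (A-λI) row 1 is [11, 0], so an eigenvector is (0, -1).
For λ=6: (A-λI) row 2 is [-33, -11], so an eigenvector is (-1, 3).
General solution: K_1e^(-5t)(0,-1) + K_2e^(6t)(-1,3).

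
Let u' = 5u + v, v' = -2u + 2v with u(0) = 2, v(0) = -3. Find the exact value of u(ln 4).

A = [[5,1],[-2,2]]; eigenvalues λ = 3, 4.
Eigenvectors: (1,-2) for λ=3, (1,-1) for λ=4.
From the initial condition, c_1 = 1, c_2 = 1.
u(ln 4) = (1)(4^3)(1) + (1)(4^4)(1) = 320.

320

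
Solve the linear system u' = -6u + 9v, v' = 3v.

u(t) = -C_1e^(3t) + C_2e^(-6t), v(t) = -C_1e^(3t)

Coefficient matrix A = [[-6, 9], [0, 3]].
Characteristic polynomial det(A - λI) = λ^2 + 3λ - 18 = 0.
Eigenvalues λ = 3, -6.
For λ=3: (A-λI) row 1 is [-9, 9], so an eigenvector is (-1, -1).
For λ=-6: (A-λI) row 1 is [0, 9], so an eigenvector is (1, 0).
General solution: C_1e^(3t)(-1,-1) + C_2e^(-6t)(1,0).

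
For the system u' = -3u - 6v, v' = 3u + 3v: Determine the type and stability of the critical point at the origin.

center

A = [[-3,-6],[3,3]]; det(A-λI) = λ^2 + 9.
λ = 0 ± 3i: zero real part.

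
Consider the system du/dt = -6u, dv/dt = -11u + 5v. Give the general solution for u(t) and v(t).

Coefficient matrix A = [[-6, 0], [-11, 5]].
Characteristic polynomial det(A - λI) = λ^2 + λ - 30 = 0.
Eigenvalues λ = 5, -6.
For λ=5: (A-λI) row 1 is [-11, 0], so an eigenvector is (0, 1).
For λ=-6: (A-λI) row 2 is [-11, 11], so an eigenvector is (-1, -1).
General solution: C_1e^(5t)(0,1) + C_2e^(-6t)(-1,-1).

u(t) = -C_2e^(-6t), v(t) = C_1e^(5t) - C_2e^(-6t)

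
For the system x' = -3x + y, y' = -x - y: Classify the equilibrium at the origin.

stable improper node

A = [[-3,1],[-1,-1]]; det(A-λI) = λ^2 + 4λ + 4.
repeated λ = -2 with a single eigenvector.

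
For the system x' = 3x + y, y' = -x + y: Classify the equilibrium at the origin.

A = [[3,1],[-1,1]]; det(A-λI) = λ^2 - 4λ + 4.
repeated λ = 2 with a single eigenvector.

unstable improper node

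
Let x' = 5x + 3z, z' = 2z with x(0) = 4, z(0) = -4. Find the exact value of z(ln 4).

A = [[5,3],[0,2]]; eigenvalues λ = 2, 5.
Eigenvectors: (-1,1) for λ=2, (-1,0) for λ=5.
From the initial condition, c_1 = -4, c_2 = 0.
z(ln 4) = (-4)(4^2)(1) + (0)(4^5)(0) = -64.

-64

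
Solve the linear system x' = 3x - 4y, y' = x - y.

Coefficient matrix A = [[3, -4], [1, -1]].
Characteristic polynomial det(A - λI) = λ^2 - 2λ + 1 = 0.
Single eigenvalue λ = 1 with algebraic multiplicity 2.
Eigenvector v = (-2,-1); generalized eigenvector w with (A-λI)w=v is (-3,-1).
General solution: e^(t)[K_1·v + K_2·(t·v + w)].

x(t) = -2K_1e^(t) - 2K_2te^(t) - 3K_2e^(t), y(t) = -K_1e^(t) - K_2te^(t) - K_2e^(t)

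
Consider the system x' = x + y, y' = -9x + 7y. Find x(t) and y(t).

Coefficient matrix A = [[1, 1], [-9, 7]].
Characteristic polynomial det(A - λI) = λ^2 - 8λ + 16 = 0.
Single eigenvalue λ = 4 with algebraic multiplicity 2.
Eigenvector v = (-1,-3); generalized eigenvector w with (A-λI)w=v is (1,2).
General solution: e^(4t)[K_1·v + K_2·(t·v + w)].

x(t) = -K_1e^(4t) - K_2te^(4t) + K_2e^(4t), y(t) = -3K_1e^(4t) - 3K_2te^(4t) + 2K_2e^(4t)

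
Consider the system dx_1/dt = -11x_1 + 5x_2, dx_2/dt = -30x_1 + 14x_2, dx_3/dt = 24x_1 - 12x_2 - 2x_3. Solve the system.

x_1(t) = C_1e^(4t) + C_2e^(-t), x_2(t) = 3C_1e^(4t) + 2C_2e^(-t), x_3(t) = -2C_1e^(4t) + C_3e^(-2t)

Coefficient matrix A = [[-11, 5, 0], [-30, 14, 0], [24, -12, -2]].
det(A - λI) = 0 gives eigenvalues λ = 4, -1, -2.
For λ=4: eigenvector (1,3,-2).
For λ=-1: eigenvector (1,2,0).
For λ=-2: eigenvector (0,0,1).
General solution: C_1e^(4t)(1,3,-2) + C_2e^(-t)(1,2,0) + C_3e^(-2t)(0,0,1).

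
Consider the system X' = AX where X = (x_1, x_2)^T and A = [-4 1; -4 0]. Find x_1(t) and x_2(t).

x_1(t) = -c_1e^(-2t) - c_2te^(-2t) + 2c_2e^(-2t), x_2(t) = -2c_1e^(-2t) - 2c_2te^(-2t) + 3c_2e^(-2t)

Coefficient matrix A = [[-4, 1], [-4, 0]].
Characteristic polynomial det(A - λI) = λ^2 + 4λ + 4 = 0.
Single eigenvalue λ = -2 with algebraic multiplicity 2.
Eigenvector v = (-1,-2); generalized eigenvector w with (A-λI)w=v is (2,3).
General solution: e^(-2t)[c_1·v + c_2·(t·v + w)].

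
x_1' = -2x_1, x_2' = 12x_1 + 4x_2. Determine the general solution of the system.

Coefficient matrix A = [[-2, 0], [12, 4]].
Characteristic polynomial det(A - λI) = λ^2 - 2λ - 8 = 0.
Eigenvalues λ = 4, -2.
For λ=4: (A-λI) row 1 is [-6, 0], so an eigenvector is (0, 1).
For λ=-2: (A-λI) row 2 is [12, 6], so an eigenvector is (-1, 2).
General solution: c_1e^(4t)(0,1) + c_2e^(-2t)(-1,2).

x_1(t) = -c_2e^(-2t), x_2(t) = c_1e^(4t) + 2c_2e^(-2t)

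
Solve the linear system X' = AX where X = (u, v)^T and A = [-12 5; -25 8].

Coefficient matrix A = [[-12, 5], [-25, 8]].
Characteristic polynomial det(A - λI) = λ^2 + 4λ + 29 = 0.
Eigenvalues λ = -2 ± 5i (complex conjugate pair).
For λ=-2+5i: an eigenvector is (1,2) - i(0,-1) = (1, 2 + i).
A real fundamental pair from Re and Im of e^((-2+5i)t)v: X_1 = e^(-2t)(cos(5t)·(1,2) + sin(5t)·(0,-1)), X_2 = e^(-2t)(sin(5t)·(1,2) - cos(5t)·(0,-1)).
General solution: C_1X_1 + C_2X_2.

u(t) = C_1e^(-2t)cos(5t) + C_2e^(-2t)sin(5t), v(t) = -C_1e^(-2t)sin(5t) + 2C_1e^(-2t)cos(5t) + 2C_2e^(-2t)sin(5t) + C_2e^(-2t)cos(5t)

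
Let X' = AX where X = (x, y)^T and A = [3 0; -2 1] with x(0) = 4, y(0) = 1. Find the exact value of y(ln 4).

-236

A = [[3,0],[-2,1]]; eigenvalues λ = 3, 1.
Eigenvectors: (-1,1) for λ=3, (0,-1) for λ=1.
From the initial condition, c_1 = -4, c_2 = -5.
y(ln 4) = (-4)(4^3)(1) + (-5)(4^1)(-1) = -236.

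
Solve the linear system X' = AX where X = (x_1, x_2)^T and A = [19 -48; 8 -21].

Coefficient matrix A = [[19, -48], [8, -21]].
Characteristic polynomial det(A - λI) = λ^2 + 2λ - 15 = 0.
Eigenvalues λ = 3, -5.
For λ=3: (A-λI) row 1 is [16, -48], so an eigenvector is (-3, -1).
For λ=-5: (A-λI) row 1 is [24, -48], so an eigenvector is (-2, -1).
General solution: C_1e^(3t)(-3,-1) + C_2e^(-5t)(-2,-1).

x_1(t) = -3C_1e^(3t) - 2C_2e^(-5t), x_2(t) = -C_1e^(3t) - C_2e^(-5t)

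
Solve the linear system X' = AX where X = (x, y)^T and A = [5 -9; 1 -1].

Coefficient matrix A = [[5, -9], [1, -1]].
Characteristic polynomial det(A - λI) = λ^2 - 4λ + 4 = 0.
Single eigenvalue λ = 2 with algebraic multiplicity 2.
Eigenvector v = (-3,-1); generalized eigenvector w with (A-λI)w=v is (-1,0).
General solution: e^(2t)[C_1·v + C_2·(t·v + w)].

x(t) = -3C_1e^(2t) - 3C_2te^(2t) - C_2e^(2t), y(t) = -C_1e^(2t) - C_2te^(2t)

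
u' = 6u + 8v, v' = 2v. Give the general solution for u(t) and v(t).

Coefficient matrix A = [[6, 8], [0, 2]].
Characteristic polynomial det(A - λI) = λ^2 - 8λ + 12 = 0.
Eigenvalues λ = 6, 2.
For λ=6: (A-λI) row 1 is [0, 8], so an eigenvector is (1, 0).
For λ=2: (A-λI) row 1 is [4, 8], so an eigenvector is (2, -1).
General solution: K_1e^(6t)(1,0) + K_2e^(2t)(2,-1).

u(t) = K_1e^(6t) + 2K_2e^(2t), v(t) = -K_2e^(2t)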